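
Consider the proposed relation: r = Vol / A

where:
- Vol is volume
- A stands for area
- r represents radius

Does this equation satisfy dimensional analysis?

Yes

Vol (volume) has dimensions [L^3].
A (area) has dimensions [L^2].
r (radius) has dimensions [L].

Left side: [L]
Right side: [L]

Both sides have the same dimensions, so the equation is dimensionally consistent.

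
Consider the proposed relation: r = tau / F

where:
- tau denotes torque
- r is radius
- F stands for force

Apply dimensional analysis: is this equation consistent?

Yes

tau (torque) has dimensions [L^2 M T^-2].
r (radius) has dimensions [L].
F (force) has dimensions [L M T^-2].

Left side: [L]
Right side: [L]

Both sides have the same dimensions, so the equation is dimensionally consistent.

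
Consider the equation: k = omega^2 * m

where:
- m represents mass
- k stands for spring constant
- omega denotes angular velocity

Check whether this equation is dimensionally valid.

Yes

m (mass) has dimensions [M].
k (spring constant) has dimensions [M T^-2].
omega (angular velocity) has dimensions [T^-1].

Left side: [M T^-2]
Right side: [M T^-2]

Both sides have the same dimensions, so the equation is dimensionally consistent.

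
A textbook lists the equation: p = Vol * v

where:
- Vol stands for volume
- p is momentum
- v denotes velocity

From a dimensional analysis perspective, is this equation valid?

No

Vol (volume) has dimensions [L^3].
p (momentum) has dimensions [L M T^-1].
v (velocity) has dimensions [L T^-1].

Left side: [L M T^-1]
Right side: [L^4 T^-1]

The two sides have different dimensions, so the equation is NOT dimensionally consistent.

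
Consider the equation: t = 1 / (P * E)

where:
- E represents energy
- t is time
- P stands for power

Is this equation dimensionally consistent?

No

E (energy) has dimensions [L^2 M T^-2].
t (time) has dimensions [T].
P (power) has dimensions [L^2 M T^-3].

Left side: [T]
Right side: [L^-4 M^-2 T^5]

The two sides have different dimensions, so the equation is NOT dimensionally consistent.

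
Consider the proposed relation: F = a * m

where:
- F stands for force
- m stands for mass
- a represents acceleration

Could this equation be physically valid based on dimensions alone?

Yes

F (force) has dimensions [L M T^-2].
m (mass) has dimensions [M].
a (acceleration) has dimensions [L T^-2].

Left side: [L M T^-2]
Right side: [L M T^-2]

Both sides have the same dimensions, so the equation is dimensionally consistent.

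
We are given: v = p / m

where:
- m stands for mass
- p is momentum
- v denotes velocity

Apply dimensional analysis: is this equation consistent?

Yes

m (mass) has dimensions [M].
p (momentum) has dimensions [L M T^-1].
v (velocity) has dimensions [L T^-1].

Left side: [L T^-1]
Right side: [L T^-1]

Both sides have the same dimensions, so the equation is dimensionally consistent.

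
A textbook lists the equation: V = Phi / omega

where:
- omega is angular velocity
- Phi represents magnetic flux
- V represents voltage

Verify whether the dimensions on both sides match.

No

omega (angular velocity) has dimensions [T^-1].
Phi (magnetic flux) has dimensions [I^-1 L^2 M T^-2].
V (voltage) has dimensions [I^-1 L^2 M T^-3].

Left side: [I^-1 L^2 M T^-3]
Right side: [I^-1 L^2 M T^-1]

The two sides have different dimensions, so the equation is NOT dimensionally consistent.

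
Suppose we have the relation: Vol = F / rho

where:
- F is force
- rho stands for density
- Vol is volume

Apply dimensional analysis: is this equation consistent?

No

F (force) has dimensions [L M T^-2].
rho (density) has dimensions [L^-3 M].
Vol (volume) has dimensions [L^3].

Left side: [L^3]
Right side: [L^4 T^-2]

The two sides have different dimensions, so the equation is NOT dimensionally consistent.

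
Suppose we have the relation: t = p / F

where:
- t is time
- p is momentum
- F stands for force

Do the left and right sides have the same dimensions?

Yes

t (time) has dimensions [T].
p (momentum) has dimensions [L M T^-1].
F (force) has dimensions [L M T^-2].

Left side: [T]
Right side: [T]

Both sides have the same dimensions, so the equation is dimensionally consistent.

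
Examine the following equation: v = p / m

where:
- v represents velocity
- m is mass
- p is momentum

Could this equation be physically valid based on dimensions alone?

Yes

v (velocity) has dimensions [L T^-1].
m (mass) has dimensions [M].
p (momentum) has dimensions [L M T^-1].

Left side: [L T^-1]
Right side: [L T^-1]

Both sides have the same dimensions, so the equation is dimensionally consistent.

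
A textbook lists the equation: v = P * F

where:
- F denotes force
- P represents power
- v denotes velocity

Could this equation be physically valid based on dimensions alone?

No

F (force) has dimensions [L M T^-2].
P (power) has dimensions [L^2 M T^-3].
v (velocity) has dimensions [L T^-1].

Left side: [L T^-1]
Right side: [L^3 M^2 T^-5]

The two sides have different dimensions, so the equation is NOT dimensionally consistent.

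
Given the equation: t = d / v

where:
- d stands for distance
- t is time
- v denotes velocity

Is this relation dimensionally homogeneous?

Yes

d (distance) has dimensions [L].
t (time) has dimensions [T].
v (velocity) has dimensions [L T^-1].

Left side: [T]
Right side: [T]

Both sides have the same dimensions, so the equation is dimensionally consistent.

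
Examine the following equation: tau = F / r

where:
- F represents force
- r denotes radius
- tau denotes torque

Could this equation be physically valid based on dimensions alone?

No

F (force) has dimensions [L M T^-2].
r (radius) has dimensions [L].
tau (torque) has dimensions [L^2 M T^-2].

Left side: [L^2 M T^-2]
Right side: [M T^-2]

The two sides have different dimensions, so the equation is NOT dimensionally consistent.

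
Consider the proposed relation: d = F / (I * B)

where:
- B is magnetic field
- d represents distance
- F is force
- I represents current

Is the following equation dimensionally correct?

Yes

B (magnetic field) has dimensions [I^-1 M T^-2].
d (distance) has dimensions [L].
F (force) has dimensions [L M T^-2].
I (current) has dimensions [I].

Left side: [L]
Right side: [L]

Both sides have the same dimensions, so the equation is dimensionally consistent.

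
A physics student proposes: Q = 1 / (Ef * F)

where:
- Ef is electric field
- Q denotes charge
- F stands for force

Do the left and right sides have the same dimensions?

No

Ef (electric field) has dimensions [I^-1 L M T^-3].
Q (charge) has dimensions [I T].
F (force) has dimensions [L M T^-2].

Left side: [I T]
Right side: [I L^-2 M^-2 T^5]

The two sides have different dimensions, so the equation is NOT dimensionally consistent.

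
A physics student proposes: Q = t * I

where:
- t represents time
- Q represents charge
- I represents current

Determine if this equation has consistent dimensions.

Yes

t (time) has dimensions [T].
Q (charge) has dimensions [I T].
I (current) has dimensions [I].

Left side: [I T]
Right side: [I T]

Both sides have the same dimensions, so the equation is dimensionally consistent.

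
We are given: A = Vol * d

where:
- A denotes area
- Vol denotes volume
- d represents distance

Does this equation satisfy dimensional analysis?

No

A (area) has dimensions [L^2].
Vol (volume) has dimensions [L^3].
d (distance) has dimensions [L].

Left side: [L^2]
Right side: [L^4]

The two sides have different dimensions, so the equation is NOT dimensionally consistent.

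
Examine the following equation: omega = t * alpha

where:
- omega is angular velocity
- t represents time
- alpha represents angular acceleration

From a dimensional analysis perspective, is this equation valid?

Yes

omega (angular velocity) has dimensions [T^-1].
t (time) has dimensions [T].
alpha (angular acceleration) has dimensions [T^-2].

Left side: [T^-1]
Right side: [T^-1]

Both sides have the same dimensions, so the equation is dimensionally consistent.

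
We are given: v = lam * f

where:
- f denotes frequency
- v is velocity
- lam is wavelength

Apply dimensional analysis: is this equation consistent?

Yes

f (frequency) has dimensions [T^-1].
v (velocity) has dimensions [L T^-1].
lam (wavelength) has dimensions [L].

Left side: [L T^-1]
Right side: [L T^-1]

Both sides have the same dimensions, so the equation is dimensionally consistent.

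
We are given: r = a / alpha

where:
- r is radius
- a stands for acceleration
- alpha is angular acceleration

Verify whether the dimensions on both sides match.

Yes

r (radius) has dimensions [L].
a (acceleration) has dimensions [L T^-2].
alpha (angular acceleration) has dimensions [T^-2].

Left side: [L]
Right side: [L]

Both sides have the same dimensions, so the equation is dimensionally consistent.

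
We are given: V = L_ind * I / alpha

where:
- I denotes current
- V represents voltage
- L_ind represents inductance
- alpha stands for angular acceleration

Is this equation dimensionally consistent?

No

I (current) has dimensions [I].
V (voltage) has dimensions [I^-1 L^2 M T^-3].
L_ind (inductance) has dimensions [I^-2 L^2 M T^-2].
alpha (angular acceleration) has dimensions [T^-2].

Left side: [I^-1 L^2 M T^-3]
Right side: [I^-1 L^2 M]

The two sides have different dimensions, so the equation is NOT dimensionally consistent.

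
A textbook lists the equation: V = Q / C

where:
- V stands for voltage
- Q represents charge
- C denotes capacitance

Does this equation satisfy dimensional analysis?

Yes

V (voltage) has dimensions [I^-1 L^2 M T^-3].
Q (charge) has dimensions [I T].
C (capacitance) has dimensions [I^2 L^-2 M^-1 T^4].

Left side: [I^-1 L^2 M T^-3]
Right side: [I^-1 L^2 M T^-3]

Both sides have the same dimensions, so the equation is dimensionally consistent.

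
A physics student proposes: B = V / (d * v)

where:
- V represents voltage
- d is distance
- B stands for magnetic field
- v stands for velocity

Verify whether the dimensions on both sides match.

Yes

V (voltage) has dimensions [I^-1 L^2 M T^-3].
d (distance) has dimensions [L].
B (magnetic field) has dimensions [I^-1 M T^-2].
v (velocity) has dimensions [L T^-1].

Left side: [I^-1 M T^-2]
Right side: [I^-1 M T^-2]

Both sides have the same dimensions, so the equation is dimensionally consistent.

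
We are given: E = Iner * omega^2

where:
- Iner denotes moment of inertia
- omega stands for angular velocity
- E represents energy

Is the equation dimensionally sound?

Yes

Iner (moment of inertia) has dimensions [L^2 M].
omega (angular velocity) has dimensions [T^-1].
E (energy) has dimensions [L^2 M T^-2].

Left side: [L^2 M T^-2]
Right side: [L^2 M T^-2]

Both sides have the same dimensions, so the equation is dimensionally consistent.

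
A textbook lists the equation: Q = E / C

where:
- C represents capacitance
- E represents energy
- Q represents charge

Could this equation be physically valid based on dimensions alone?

No

C (capacitance) has dimensions [I^2 L^-2 M^-1 T^4].
E (energy) has dimensions [L^2 M T^-2].
Q (charge) has dimensions [I T].

Left side: [I T]
Right side: [I^-2 L^4 M^2 T^-6]

The two sides have different dimensions, so the equation is NOT dimensionally consistent.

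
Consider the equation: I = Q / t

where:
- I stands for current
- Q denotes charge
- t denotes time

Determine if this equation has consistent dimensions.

Yes

I (current) has dimensions [I].
Q (charge) has dimensions [I T].
t (time) has dimensions [T].

Left side: [I]
Right side: [I]

Both sides have the same dimensions, so the equation is dimensionally consistent.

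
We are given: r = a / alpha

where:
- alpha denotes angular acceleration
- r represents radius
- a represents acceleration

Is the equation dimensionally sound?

Yes

alpha (angular acceleration) has dimensions [T^-2].
r (radius) has dimensions [L].
a (acceleration) has dimensions [L T^-2].

Left side: [L]
Right side: [L]

Both sides have the same dimensions, so the equation is dimensionally consistent.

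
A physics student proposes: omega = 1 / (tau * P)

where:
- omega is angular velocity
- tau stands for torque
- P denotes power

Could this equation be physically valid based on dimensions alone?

No

omega (angular velocity) has dimensions [T^-1].
tau (torque) has dimensions [L^2 M T^-2].
P (power) has dimensions [L^2 M T^-3].

Left side: [T^-1]
Right side: [L^-4 M^-2 T^5]

The two sides have different dimensions, so the equation is NOT dimensionally consistent.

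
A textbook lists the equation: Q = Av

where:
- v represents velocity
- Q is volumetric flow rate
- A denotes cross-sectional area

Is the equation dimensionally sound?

Yes

v (velocity) has dimensions [L T^-1].
Q (volumetric flow rate) has dimensions [L^3 T^-1].
A (cross-sectional area) has dimensions [L^2].

Left side: [L^3 T^-1]
Right side: [L^3 T^-1]

Both sides have the same dimensions, so the equation is dimensionally consistent.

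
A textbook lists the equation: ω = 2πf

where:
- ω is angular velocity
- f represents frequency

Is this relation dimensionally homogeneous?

Yes

ω (angular velocity) has dimensions [T^-1].
f (frequency) has dimensions [T^-1].

Left side: [T^-1]
Right side: [T^-1]

Both sides have the same dimensions, so the equation is dimensionally consistent.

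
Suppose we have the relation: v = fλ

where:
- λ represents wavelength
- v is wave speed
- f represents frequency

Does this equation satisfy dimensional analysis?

Yes

λ (wavelength) has dimensions [L].
v (wave speed) has dimensions [L T^-1].
f (frequency) has dimensions [T^-1].

Left side: [L T^-1]
Right side: [L T^-1]

Both sides have the same dimensions, so the equation is dimensionally consistent.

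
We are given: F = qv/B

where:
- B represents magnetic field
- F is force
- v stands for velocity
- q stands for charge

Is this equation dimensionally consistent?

No

B (magnetic field) has dimensions [I^-1 M T^-2].
F (force) has dimensions [L M T^-2].
v (velocity) has dimensions [L T^-1].
q (charge) has dimensions [I T].

Left side: [L M T^-2]
Right side: [I^2 L M^-1 T^2]

The two sides have different dimensions, so the equation is NOT dimensionally consistent.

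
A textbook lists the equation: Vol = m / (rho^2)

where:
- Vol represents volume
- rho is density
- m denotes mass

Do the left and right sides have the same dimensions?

No

Vol (volume) has dimensions [L^3].
rho (density) has dimensions [L^-3 M].
m (mass) has dimensions [M].

Left side: [L^3]
Right side: [L^6 M^-1]

The two sides have different dimensions, so the equation is NOT dimensionally consistent.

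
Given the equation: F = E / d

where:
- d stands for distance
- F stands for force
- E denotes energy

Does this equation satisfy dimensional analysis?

Yes

d (distance) has dimensions [L].
F (force) has dimensions [L M T^-2].
E (energy) has dimensions [L^2 M T^-2].

Left side: [L M T^-2]
Right side: [L M T^-2]

Both sides have the same dimensions, so the equation is dimensionally consistent.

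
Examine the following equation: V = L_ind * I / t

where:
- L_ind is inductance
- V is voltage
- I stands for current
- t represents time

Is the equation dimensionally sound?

Yes

L_ind (inductance) has dimensions [I^-2 L^2 M T^-2].
V (voltage) has dimensions [I^-1 L^2 M T^-3].
I (current) has dimensions [I].
t (time) has dimensions [T].

Left side: [I^-1 L^2 M T^-3]
Right side: [I^-1 L^2 M T^-3]

Both sides have the same dimensions, so the equation is dimensionally consistent.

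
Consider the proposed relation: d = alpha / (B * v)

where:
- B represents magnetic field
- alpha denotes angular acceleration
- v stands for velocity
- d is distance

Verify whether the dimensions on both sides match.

No

B (magnetic field) has dimensions [I^-1 M T^-2].
alpha (angular acceleration) has dimensions [T^-2].
v (velocity) has dimensions [L T^-1].
d (distance) has dimensions [L].

Left side: [L]
Right side: [I L^-1 M^-1 T]

The two sides have different dimensions, so the equation is NOT dimensionally consistent.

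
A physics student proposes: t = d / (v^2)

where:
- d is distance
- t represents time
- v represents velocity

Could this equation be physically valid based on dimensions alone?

No

d (distance) has dimensions [L].
t (time) has dimensions [T].
v (velocity) has dimensions [L T^-1].

Left side: [T]
Right side: [L^-1 T^2]

The two sides have different dimensions, so the equation is NOT dimensionally consistent.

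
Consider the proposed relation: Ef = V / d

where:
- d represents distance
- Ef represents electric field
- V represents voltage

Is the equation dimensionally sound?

Yes

d (distance) has dimensions [L].
Ef (electric field) has dimensions [I^-1 L M T^-3].
V (voltage) has dimensions [I^-1 L^2 M T^-3].

Left side: [I^-1 L M T^-3]
Right side: [I^-1 L M T^-3]

Both sides have the same dimensions, so the equation is dimensionally consistent.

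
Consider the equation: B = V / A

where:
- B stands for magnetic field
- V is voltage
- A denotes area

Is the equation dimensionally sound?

No

B (magnetic field) has dimensions [I^-1 M T^-2].
V (voltage) has dimensions [I^-1 L^2 M T^-3].
A (area) has dimensions [L^2].

Left side: [I^-1 M T^-2]
Right side: [I^-1 M T^-3]

The two sides have different dimensions, so the equation is NOT dimensionally consistent.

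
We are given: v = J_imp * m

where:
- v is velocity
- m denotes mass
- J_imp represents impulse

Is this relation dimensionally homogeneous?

No

v (velocity) has dimensions [L T^-1].
m (mass) has dimensions [M].
J_imp (impulse) has dimensions [L M T^-1].

Left side: [L T^-1]
Right side: [L M^2 T^-1]

The two sides have different dimensions, so the equation is NOT dimensionally consistent.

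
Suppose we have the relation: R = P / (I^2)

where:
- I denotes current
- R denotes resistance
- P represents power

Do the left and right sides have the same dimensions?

Yes

I (current) has dimensions [I].
R (resistance) has dimensions [I^-2 L^2 M T^-3].
P (power) has dimensions [L^2 M T^-3].

Left side: [I^-2 L^2 M T^-3]
Right side: [I^-2 L^2 M T^-3]

Both sides have the same dimensions, so the equation is dimensionally consistent.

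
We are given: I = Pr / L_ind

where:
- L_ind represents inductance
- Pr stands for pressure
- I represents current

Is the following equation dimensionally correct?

No

L_ind (inductance) has dimensions [I^-2 L^2 M T^-2].
Pr (pressure) has dimensions [L^-1 M T^-2].
I (current) has dimensions [I].

Left side: [I]
Right side: [I^2 L^-3]

The two sides have different dimensions, so the equation is NOT dimensionally consistent.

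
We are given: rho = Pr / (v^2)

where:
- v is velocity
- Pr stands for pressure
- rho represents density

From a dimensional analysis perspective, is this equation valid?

Yes

v (velocity) has dimensions [L T^-1].
Pr (pressure) has dimensions [L^-1 M T^-2].
rho (density) has dimensions [L^-3 M].

Left side: [L^-3 M]
Right side: [L^-3 M]

Both sides have the same dimensions, so the equation is dimensionally consistent.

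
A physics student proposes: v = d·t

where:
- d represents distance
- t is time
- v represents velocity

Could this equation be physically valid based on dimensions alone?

No

d (distance) has dimensions [L].
t (time) has dimensions [T].
v (velocity) has dimensions [L T^-1].

Left side: [L T^-1]
Right side: [L T]

The two sides have different dimensions, so the equation is NOT dimensionally consistent.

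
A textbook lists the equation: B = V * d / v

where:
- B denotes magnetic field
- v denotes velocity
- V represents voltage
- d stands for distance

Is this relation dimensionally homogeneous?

No

B (magnetic field) has dimensions [I^-1 M T^-2].
v (velocity) has dimensions [L T^-1].
V (voltage) has dimensions [I^-1 L^2 M T^-3].
d (distance) has dimensions [L].

Left side: [I^-1 M T^-2]
Right side: [I^-1 L^2 M T^-2]

The two sides have different dimensions, so the equation is NOT dimensionally consistent.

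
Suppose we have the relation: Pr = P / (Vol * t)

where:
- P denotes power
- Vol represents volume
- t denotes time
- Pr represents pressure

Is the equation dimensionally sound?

No

P (power) has dimensions [L^2 M T^-3].
Vol (volume) has dimensions [L^3].
t (time) has dimensions [T].
Pr (pressure) has dimensions [L^-1 M T^-2].

Left side: [L^-1 M T^-2]
Right side: [L^-1 M T^-4]

The two sides have different dimensions, so the equation is NOT dimensionally consistent.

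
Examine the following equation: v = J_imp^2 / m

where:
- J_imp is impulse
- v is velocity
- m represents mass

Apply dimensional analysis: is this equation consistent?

No

J_imp (impulse) has dimensions [L M T^-1].
v (velocity) has dimensions [L T^-1].
m (mass) has dimensions [M].

Left side: [L T^-1]
Right side: [L^2 M T^-2]

The two sides have different dimensions, so the equation is NOT dimensionally consistent.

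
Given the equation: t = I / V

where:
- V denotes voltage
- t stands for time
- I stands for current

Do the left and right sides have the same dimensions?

No

V (voltage) has dimensions [I^-1 L^2 M T^-3].
t (time) has dimensions [T].
I (current) has dimensions [I].

Left side: [T]
Right side: [I^2 L^-2 M^-1 T^3]

The two sides have different dimensions, so the equation is NOT dimensionally consistent.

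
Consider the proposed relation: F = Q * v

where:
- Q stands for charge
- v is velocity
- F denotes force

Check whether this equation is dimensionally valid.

No

Q (charge) has dimensions [I T].
v (velocity) has dimensions [L T^-1].
F (force) has dimensions [L M T^-2].

Left side: [L M T^-2]
Right side: [I L]

The two sides have different dimensions, so the equation is NOT dimensionally consistent.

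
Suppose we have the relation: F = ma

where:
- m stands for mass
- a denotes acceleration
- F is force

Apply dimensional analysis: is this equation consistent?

Yes

m (mass) has dimensions [M].
a (acceleration) has dimensions [L T^-2].
F (force) has dimensions [L M T^-2].

Left side: [L M T^-2]
Right side: [L M T^-2]

Both sides have the same dimensions, so the equation is dimensionally consistent.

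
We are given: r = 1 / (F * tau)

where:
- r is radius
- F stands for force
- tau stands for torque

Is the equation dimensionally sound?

No

r (radius) has dimensions [L].
F (force) has dimensions [L M T^-2].
tau (torque) has dimensions [L^2 M T^-2].

Left side: [L]
Right side: [L^-3 M^-2 T^4]

The two sides have different dimensions, so the equation is NOT dimensionally consistent.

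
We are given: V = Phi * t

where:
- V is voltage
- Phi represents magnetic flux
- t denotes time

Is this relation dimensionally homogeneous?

No

V (voltage) has dimensions [I^-1 L^2 M T^-3].
Phi (magnetic flux) has dimensions [I^-1 L^2 M T^-2].
t (time) has dimensions [T].

Left side: [I^-1 L^2 M T^-3]
Right side: [I^-1 L^2 M T^-1]

The two sides have different dimensions, so the equation is NOT dimensionally consistent.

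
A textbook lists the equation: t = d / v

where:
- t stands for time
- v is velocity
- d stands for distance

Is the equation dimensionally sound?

Yes

t (time) has dimensions [T].
v (velocity) has dimensions [L T^-1].
d (distance) has dimensions [L].

Left side: [T]
Right side: [T]

Both sides have the same dimensions, so the equation is dimensionally consistent.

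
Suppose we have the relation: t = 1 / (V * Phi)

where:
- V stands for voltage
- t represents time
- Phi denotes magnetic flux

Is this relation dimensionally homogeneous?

No

V (voltage) has dimensions [I^-1 L^2 M T^-3].
t (time) has dimensions [T].
Phi (magnetic flux) has dimensions [I^-1 L^2 M T^-2].

Left side: [T]
Right side: [I^2 L^-4 M^-2 T^5]

The two sides have different dimensions, so the equation is NOT dimensionally consistent.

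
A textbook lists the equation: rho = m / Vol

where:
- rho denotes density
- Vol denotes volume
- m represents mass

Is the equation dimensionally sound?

Yes

rho (density) has dimensions [L^-3 M].
Vol (volume) has dimensions [L^3].
m (mass) has dimensions [M].

Left side: [L^-3 M]
Right side: [L^-3 M]

Both sides have the same dimensions, so the equation is dimensionally consistent.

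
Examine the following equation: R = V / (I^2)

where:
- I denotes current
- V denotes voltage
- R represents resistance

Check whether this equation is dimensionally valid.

No

I (current) has dimensions [I].
V (voltage) has dimensions [I^-1 L^2 M T^-3].
R (resistance) has dimensions [I^-2 L^2 M T^-3].

Left side: [I^-2 L^2 M T^-3]
Right side: [I^-3 L^2 M T^-3]

The two sides have different dimensions, so the equation is NOT dimensionally consistent.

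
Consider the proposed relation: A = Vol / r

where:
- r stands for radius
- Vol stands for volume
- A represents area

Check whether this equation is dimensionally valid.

Yes

r (radius) has dimensions [L].
Vol (volume) has dimensions [L^3].
A (area) has dimensions [L^2].

Left side: [L^2]
Right side: [L^2]

Both sides have the same dimensions, so the equation is dimensionally consistent.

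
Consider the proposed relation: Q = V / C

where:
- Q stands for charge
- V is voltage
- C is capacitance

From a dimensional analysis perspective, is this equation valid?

No

Q (charge) has dimensions [I T].
V (voltage) has dimensions [I^-1 L^2 M T^-3].
C (capacitance) has dimensions [I^2 L^-2 M^-1 T^4].

Left side: [I T]
Right side: [I^-3 L^4 M^2 T^-7]

The two sides have different dimensions, so the equation is NOT dimensionally consistent.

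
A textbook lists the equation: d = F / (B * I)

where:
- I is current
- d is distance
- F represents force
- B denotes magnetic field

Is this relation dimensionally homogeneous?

Yes

I (current) has dimensions [I].
d (distance) has dimensions [L].
F (force) has dimensions [L M T^-2].
B (magnetic field) has dimensions [I^-1 M T^-2].

Left side: [L]
Right side: [L]

Both sides have the same dimensions, so the equation is dimensionally consistent.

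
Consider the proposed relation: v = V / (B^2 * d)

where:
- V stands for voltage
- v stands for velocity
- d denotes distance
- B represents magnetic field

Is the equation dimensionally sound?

No

V (voltage) has dimensions [I^-1 L^2 M T^-3].
v (velocity) has dimensions [L T^-1].
d (distance) has dimensions [L].
B (magnetic field) has dimensions [I^-1 M T^-2].

Left side: [L T^-1]
Right side: [I L M^-1 T]

The two sides have different dimensions, so the equation is NOT dimensionally consistent.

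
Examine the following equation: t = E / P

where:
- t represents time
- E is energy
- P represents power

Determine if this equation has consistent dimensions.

Yes

t (time) has dimensions [T].
E (energy) has dimensions [L^2 M T^-2].
P (power) has dimensions [L^2 M T^-3].

Left side: [T]
Right side: [T]

Both sides have the same dimensions, so the equation is dimensionally consistent.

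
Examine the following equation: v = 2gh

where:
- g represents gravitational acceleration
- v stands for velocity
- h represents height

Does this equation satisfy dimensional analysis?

No

g (gravitational acceleration) has dimensions [L T^-2].
v (velocity) has dimensions [L T^-1].
h (height) has dimensions [L].

Left side: [L T^-1]
Right side: [L^2 T^-2]

The two sides have different dimensions, so the equation is NOT dimensionally consistent.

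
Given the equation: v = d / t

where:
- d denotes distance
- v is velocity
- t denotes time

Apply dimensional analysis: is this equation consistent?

Yes

d (distance) has dimensions [L].
v (velocity) has dimensions [L T^-1].
t (time) has dimensions [T].

Left side: [L T^-1]
Right side: [L T^-1]

Both sides have the same dimensions, so the equation is dimensionally consistent.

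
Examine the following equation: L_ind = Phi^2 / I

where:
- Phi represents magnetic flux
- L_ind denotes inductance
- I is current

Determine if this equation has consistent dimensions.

No

Phi (magnetic flux) has dimensions [I^-1 L^2 M T^-2].
L_ind (inductance) has dimensions [I^-2 L^2 M T^-2].
I (current) has dimensions [I].

Left side: [I^-2 L^2 M T^-2]
Right side: [I^-3 L^4 M^2 T^-4]

The two sides have different dimensions, so the equation is NOT dimensionally consistent.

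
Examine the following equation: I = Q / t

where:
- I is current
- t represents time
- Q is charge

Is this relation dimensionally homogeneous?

Yes

I (current) has dimensions [I].
t (time) has dimensions [T].
Q (charge) has dimensions [I T].

Left side: [I]
Right side: [I]

Both sides have the same dimensions, so the equation is dimensionally consistent.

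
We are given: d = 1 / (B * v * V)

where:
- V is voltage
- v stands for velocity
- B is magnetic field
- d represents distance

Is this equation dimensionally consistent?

No

V (voltage) has dimensions [I^-1 L^2 M T^-3].
v (velocity) has dimensions [L T^-1].
B (magnetic field) has dimensions [I^-1 M T^-2].
d (distance) has dimensions [L].

Left side: [L]
Right side: [I^2 L^-3 M^-2 T^6]

The two sides have different dimensions, so the equation is NOT dimensionally consistent.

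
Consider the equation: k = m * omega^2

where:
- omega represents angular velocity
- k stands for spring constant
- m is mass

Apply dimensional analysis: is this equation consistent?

Yes

omega (angular velocity) has dimensions [T^-1].
k (spring constant) has dimensions [M T^-2].
m (mass) has dimensions [M].

Left side: [M T^-2]
Right side: [M T^-2]

Both sides have the same dimensions, so the equation is dimensionally consistent.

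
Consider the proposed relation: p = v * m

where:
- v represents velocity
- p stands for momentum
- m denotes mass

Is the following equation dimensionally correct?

Yes

v (velocity) has dimensions [L T^-1].
p (momentum) has dimensions [L M T^-1].
m (mass) has dimensions [M].

Left side: [L M T^-1]
Right side: [L M T^-1]

Both sides have the same dimensions, so the equation is dimensionally consistent.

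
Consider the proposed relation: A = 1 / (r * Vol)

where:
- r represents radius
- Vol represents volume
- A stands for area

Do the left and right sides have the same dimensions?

No

r (radius) has dimensions [L].
Vol (volume) has dimensions [L^3].
A (area) has dimensions [L^2].

Left side: [L^2]
Right side: [L^-4]

The two sides have different dimensions, so the equation is NOT dimensionally consistent.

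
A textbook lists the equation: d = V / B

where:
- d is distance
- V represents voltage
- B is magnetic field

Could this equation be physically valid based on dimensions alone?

No

d (distance) has dimensions [L].
V (voltage) has dimensions [I^-1 L^2 M T^-3].
B (magnetic field) has dimensions [I^-1 M T^-2].

Left side: [L]
Right side: [L^2 T^-1]

The two sides have different dimensions, so the equation is NOT dimensionally consistent.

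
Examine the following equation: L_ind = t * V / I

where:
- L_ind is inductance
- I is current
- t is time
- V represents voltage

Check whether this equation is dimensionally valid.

Yes

L_ind (inductance) has dimensions [I^-2 L^2 M T^-2].
I (current) has dimensions [I].
t (time) has dimensions [T].
V (voltage) has dimensions [I^-1 L^2 M T^-3].

Left side: [I^-2 L^2 M T^-2]
Right side: [I^-2 L^2 M T^-2]

Both sides have the same dimensions, so the equation is dimensionally consistent.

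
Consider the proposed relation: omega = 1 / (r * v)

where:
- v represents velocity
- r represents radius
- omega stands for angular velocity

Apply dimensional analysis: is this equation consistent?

No

v (velocity) has dimensions [L T^-1].
r (radius) has dimensions [L].
omega (angular velocity) has dimensions [T^-1].

Left side: [T^-1]
Right side: [L^-2 T]

The two sides have different dimensions, so the equation is NOT dimensionally consistent.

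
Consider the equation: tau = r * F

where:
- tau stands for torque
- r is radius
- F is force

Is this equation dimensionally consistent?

Yes

tau (torque) has dimensions [L^2 M T^-2].
r (radius) has dimensions [L].
F (force) has dimensions [L M T^-2].

Left side: [L^2 M T^-2]
Right side: [L^2 M T^-2]

Both sides have the same dimensions, so the equation is dimensionally consistent.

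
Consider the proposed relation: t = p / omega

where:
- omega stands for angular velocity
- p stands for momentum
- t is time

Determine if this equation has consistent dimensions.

No

omega (angular velocity) has dimensions [T^-1].
p (momentum) has dimensions [L M T^-1].
t (time) has dimensions [T].

Left side: [T]
Right side: [L M]

The two sides have different dimensions, so the equation is NOT dimensionally consistent.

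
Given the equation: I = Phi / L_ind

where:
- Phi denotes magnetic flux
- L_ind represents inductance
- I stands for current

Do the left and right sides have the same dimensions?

Yes

Phi (magnetic flux) has dimensions [I^-1 L^2 M T^-2].
L_ind (inductance) has dimensions [I^-2 L^2 M T^-2].
I (current) has dimensions [I].

Left side: [I]
Right side: [I]

Both sides have the same dimensions, so the equation is dimensionally consistent.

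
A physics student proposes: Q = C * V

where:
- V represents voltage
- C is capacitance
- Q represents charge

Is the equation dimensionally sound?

Yes

V (voltage) has dimensions [I^-1 L^2 M T^-3].
C (capacitance) has dimensions [I^2 L^-2 M^-1 T^4].
Q (charge) has dimensions [I T].

Left side: [I T]
Right side: [I T]

Both sides have the same dimensions, so the equation is dimensionally consistent.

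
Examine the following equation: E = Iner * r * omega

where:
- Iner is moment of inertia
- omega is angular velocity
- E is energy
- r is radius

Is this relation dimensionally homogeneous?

No

Iner (moment of inertia) has dimensions [L^2 M].
omega (angular velocity) has dimensions [T^-1].
E (energy) has dimensions [L^2 M T^-2].
r (radius) has dimensions [L].

Left side: [L^2 M T^-2]
Right side: [L^3 M T^-1]

The two sides have different dimensions, so the equation is NOT dimensionally consistent.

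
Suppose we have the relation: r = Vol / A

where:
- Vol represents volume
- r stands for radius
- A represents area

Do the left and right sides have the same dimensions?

Yes

Vol (volume) has dimensions [L^3].
r (radius) has dimensions [L].
A (area) has dimensions [L^2].

Left side: [L]
Right side: [L]

Both sides have the same dimensions, so the equation is dimensionally consistent.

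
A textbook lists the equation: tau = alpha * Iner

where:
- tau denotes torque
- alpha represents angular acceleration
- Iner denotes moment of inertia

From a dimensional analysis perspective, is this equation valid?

Yes

tau (torque) has dimensions [L^2 M T^-2].
alpha (angular acceleration) has dimensions [T^-2].
Iner (moment of inertia) has dimensions [L^2 M].

Left side: [L^2 M T^-2]
Right side: [L^2 M T^-2]

Both sides have the same dimensions, so the equation is dimensionally consistent.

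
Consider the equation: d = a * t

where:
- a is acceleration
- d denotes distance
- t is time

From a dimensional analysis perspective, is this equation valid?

No

a (acceleration) has dimensions [L T^-2].
d (distance) has dimensions [L].
t (time) has dimensions [T].

Left side: [L]
Right side: [L T^-1]

The two sides have different dimensions, so the equation is NOT dimensionally consistent.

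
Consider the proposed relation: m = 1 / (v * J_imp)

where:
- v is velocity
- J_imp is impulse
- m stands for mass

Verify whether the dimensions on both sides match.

No

v (velocity) has dimensions [L T^-1].
J_imp (impulse) has dimensions [L M T^-1].
m (mass) has dimensions [M].

Left side: [M]
Right side: [L^-2 M^-1 T^2]

The two sides have different dimensions, so the equation is NOT dimensionally consistent.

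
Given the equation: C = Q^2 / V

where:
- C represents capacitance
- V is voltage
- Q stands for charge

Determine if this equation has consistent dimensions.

No

C (capacitance) has dimensions [I^2 L^-2 M^-1 T^4].
V (voltage) has dimensions [I^-1 L^2 M T^-3].
Q (charge) has dimensions [I T].

Left side: [I^2 L^-2 M^-1 T^4]
Right side: [I^3 L^-2 M^-1 T^5]

The two sides have different dimensions, so the equation is NOT dimensionally consistent.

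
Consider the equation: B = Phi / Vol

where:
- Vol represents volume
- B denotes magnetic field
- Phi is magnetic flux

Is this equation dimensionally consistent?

No

Vol (volume) has dimensions [L^3].
B (magnetic field) has dimensions [I^-1 M T^-2].
Phi (magnetic flux) has dimensions [I^-1 L^2 M T^-2].

Left side: [I^-1 M T^-2]
Right side: [I^-1 L^-1 M T^-2]

The two sides have different dimensions, so the equation is NOT dimensionally consistent.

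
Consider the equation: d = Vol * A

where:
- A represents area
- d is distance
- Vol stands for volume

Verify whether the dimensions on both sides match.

No

A (area) has dimensions [L^2].
d (distance) has dimensions [L].
Vol (volume) has dimensions [L^3].

Left side: [L]
Right side: [L^5]

The two sides have different dimensions, so the equation is NOT dimensionally consistent.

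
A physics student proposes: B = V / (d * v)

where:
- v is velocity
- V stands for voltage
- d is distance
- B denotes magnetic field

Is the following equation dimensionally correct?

Yes

v (velocity) has dimensions [L T^-1].
V (voltage) has dimensions [I^-1 L^2 M T^-3].
d (distance) has dimensions [L].
B (magnetic field) has dimensions [I^-1 M T^-2].

Left side: [I^-1 M T^-2]
Right side: [I^-1 M T^-2]

Both sides have the same dimensions, so the equation is dimensionally consistent.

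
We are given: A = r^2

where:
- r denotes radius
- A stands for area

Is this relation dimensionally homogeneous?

Yes

r (radius) has dimensions [L].
A (area) has dimensions [L^2].

Left side: [L^2]
Right side: [L^2]

Both sides have the same dimensions, so the equation is dimensionally consistent.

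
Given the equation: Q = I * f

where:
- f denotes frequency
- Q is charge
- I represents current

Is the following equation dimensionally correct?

No

f (frequency) has dimensions [T^-1].
Q (charge) has dimensions [I T].
I (current) has dimensions [I].

Left side: [I T]
Right side: [I T^-1]

The two sides have different dimensions, so the equation is NOT dimensionally consistent.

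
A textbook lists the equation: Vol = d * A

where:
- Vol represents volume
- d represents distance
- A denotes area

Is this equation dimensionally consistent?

Yes

Vol (volume) has dimensions [L^3].
d (distance) has dimensions [L].
A (area) has dimensions [L^2].

Left side: [L^3]
Right side: [L^3]

Both sides have the same dimensions, so the equation is dimensionally consistent.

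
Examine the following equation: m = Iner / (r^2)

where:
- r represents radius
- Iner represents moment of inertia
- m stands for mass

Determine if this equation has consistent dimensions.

Yes

r (radius) has dimensions [L].
Iner (moment of inertia) has dimensions [L^2 M].
m (mass) has dimensions [M].

Left side: [M]
Right side: [M]

Both sides have the same dimensions, so the equation is dimensionally consistent.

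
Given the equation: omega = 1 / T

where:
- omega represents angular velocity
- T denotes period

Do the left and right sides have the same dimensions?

Yes

omega (angular velocity) has dimensions [T^-1].
T (period) has dimensions [T].

Left side: [T^-1]
Right side: [T^-1]

Both sides have the same dimensions, so the equation is dimensionally consistent.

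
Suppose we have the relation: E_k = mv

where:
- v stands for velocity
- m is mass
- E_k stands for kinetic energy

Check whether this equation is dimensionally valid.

No

v (velocity) has dimensions [L T^-1].
m (mass) has dimensions [M].
E_k (kinetic energy) has dimensions [L^2 M T^-2].

Left side: [L^2 M T^-2]
Right side: [L M T^-1]

The two sides have different dimensions, so the equation is NOT dimensionally consistent.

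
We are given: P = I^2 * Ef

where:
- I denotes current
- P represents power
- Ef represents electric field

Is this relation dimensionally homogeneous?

No

I (current) has dimensions [I].
P (power) has dimensions [L^2 M T^-3].
Ef (electric field) has dimensions [I^-1 L M T^-3].

Left side: [L^2 M T^-3]
Right side: [I L M T^-3]

The two sides have different dimensions, so the equation is NOT dimensionally consistent.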